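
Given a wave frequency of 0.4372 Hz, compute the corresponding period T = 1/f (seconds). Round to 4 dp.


T = 1 / f
T = 1 / 0.4372
T = 2.2873 s

2.2873


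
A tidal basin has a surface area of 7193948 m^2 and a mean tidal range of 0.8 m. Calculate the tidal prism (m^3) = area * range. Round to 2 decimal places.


Tidal prism = Area * Tidal range
P = 7193948 * 0.8
P = 5755158.40 m^3

5755158.40


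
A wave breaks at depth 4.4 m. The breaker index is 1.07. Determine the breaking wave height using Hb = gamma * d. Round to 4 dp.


Hb = gamma * d
Hb = 1.07 * 4.4
Hb = 4.7080 m

4.7080


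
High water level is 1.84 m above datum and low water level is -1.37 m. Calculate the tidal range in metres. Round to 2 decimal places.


Tidal range = High water - Low water
Tidal range = 1.84 - (-1.37)
Tidal range = 3.21 m

3.21


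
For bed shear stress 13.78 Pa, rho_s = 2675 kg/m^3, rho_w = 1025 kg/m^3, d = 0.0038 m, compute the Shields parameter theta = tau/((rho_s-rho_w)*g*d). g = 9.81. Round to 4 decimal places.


theta = tau / ((rho_s - rho_w) * g * d)
rho_s - rho_w = 2675 - 1025 = 1650
Denominator = 1650 * 9.81 * 0.0038 = 61.508700
theta = 13.78 / 61.508700
theta = 0.2240

0.2240


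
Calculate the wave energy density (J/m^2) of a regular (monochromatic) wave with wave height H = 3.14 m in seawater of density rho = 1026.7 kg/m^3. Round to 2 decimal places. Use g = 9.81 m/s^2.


E = (1/8) * rho * g * H^2
E = (1/8) * 1026.7 * 9.81 * 3.14^2
E = 0.125 * 1026.7 * 9.81 * 9.8596
E = 12413.15 J/m^2

12413.15


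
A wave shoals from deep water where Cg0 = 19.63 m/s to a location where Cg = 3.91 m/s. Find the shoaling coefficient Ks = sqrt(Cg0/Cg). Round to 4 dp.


Ks = sqrt(Cg0 / Cg)
Ks = sqrt(19.63 / 3.91)
Ks = sqrt(5.0205)
Ks = 2.2406

2.2406


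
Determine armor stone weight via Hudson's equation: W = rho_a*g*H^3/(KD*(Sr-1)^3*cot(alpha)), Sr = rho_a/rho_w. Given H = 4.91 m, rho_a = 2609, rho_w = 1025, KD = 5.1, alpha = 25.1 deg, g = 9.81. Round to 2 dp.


Sr = rho_a / rho_w = 2609 / 1025 = 2.545366
(Sr - 1) = 1.545366
(Sr - 1)^3 = 3.690574
cot(25.1) = 1 / tan(25.1) = 1 / 0.468434 = 2.134771
Numerator = 2609 * 9.81 * 4.91^3 = 3029615.8405
Denominator = 5.1 * 3.690574 * 2.134771 = 40.180514
W = 3029615.8405 / 40.180514
W = 75400.13 N

75400.13


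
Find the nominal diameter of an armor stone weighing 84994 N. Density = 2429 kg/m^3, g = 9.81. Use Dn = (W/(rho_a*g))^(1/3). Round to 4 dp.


V = W / (rho_a * g)
V = 84994 / (2429 * 9.81)
V = 84994 / 23828.49
V = 3.566907 m^3
Dn = V^(1/3) = 3.566907^(1/3)
Dn = 1.5279 m

1.5279


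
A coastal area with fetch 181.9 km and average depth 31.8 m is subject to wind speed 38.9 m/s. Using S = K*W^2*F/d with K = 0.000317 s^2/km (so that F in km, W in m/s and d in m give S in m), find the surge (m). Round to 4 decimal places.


S = K * W^2 * F / d
W^2 = 38.9^2 = 1513.21
S = 0.000317 * 1513.21 * 181.9 / 31.8
Numerator = 0.000317 * 1513.21 * 181.9 = 87.255169
S = 87.255169 / 31.8 = 2.7439 m

2.7439


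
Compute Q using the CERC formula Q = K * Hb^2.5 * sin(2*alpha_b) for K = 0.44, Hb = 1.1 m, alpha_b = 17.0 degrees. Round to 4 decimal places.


Q = K * Hb^2.5 * sin(2 * alpha_b)
Hb^2.5 = 1.1^2.5 = 1.269059
sin(2 * 17.0) = sin(34.0) = 0.559193
Q = 0.44 * 1.269059 * 0.559193
Q = 0.3122 m^3/s

0.3122


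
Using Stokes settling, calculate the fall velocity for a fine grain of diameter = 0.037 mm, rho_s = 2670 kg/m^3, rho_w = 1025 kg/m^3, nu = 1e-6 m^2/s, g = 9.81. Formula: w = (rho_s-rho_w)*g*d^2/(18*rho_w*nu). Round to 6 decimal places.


w = (rho_s - rho_w) * g * d^2 / (18 * rho_w * nu)
d = 0.037 mm = 0.000037 m
rho_s - rho_w = 2670 - 1025 = 1645
Numerator = 1645 * 9.81 * (0.000037)^2 = 0.000022092169
Denominator = 18 * 1025 * 1e-6 = 0.018450
w = 0.001197 m/s

0.001197


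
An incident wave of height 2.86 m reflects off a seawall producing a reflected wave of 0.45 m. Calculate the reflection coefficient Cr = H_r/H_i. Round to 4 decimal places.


Cr = H_r / H_i
Cr = 0.45 / 2.86
Cr = 0.1573

0.1573


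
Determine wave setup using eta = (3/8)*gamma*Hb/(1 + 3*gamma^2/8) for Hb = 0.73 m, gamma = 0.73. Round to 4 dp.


eta = (3/8) * gamma * Hb / (1 + 3*gamma^2/8)
Numerator = (3/8) * 0.73 * 0.73 = 0.199838
Denominator = 1 + 3*0.73^2/8 = 1 + 0.199838 = 1.199838
eta = 0.199838 / 1.199838
eta = 0.1666 m

0.1666


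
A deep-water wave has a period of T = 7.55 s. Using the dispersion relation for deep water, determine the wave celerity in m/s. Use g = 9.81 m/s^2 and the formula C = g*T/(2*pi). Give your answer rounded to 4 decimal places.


We use the deep-water celerity formula:
C = g * T / (2 * pi)
C = 9.81 * 7.55 / (2 * 3.14159...)
C = 74.065500 / 6.283185
C = 11.7879 m/s

11.7879


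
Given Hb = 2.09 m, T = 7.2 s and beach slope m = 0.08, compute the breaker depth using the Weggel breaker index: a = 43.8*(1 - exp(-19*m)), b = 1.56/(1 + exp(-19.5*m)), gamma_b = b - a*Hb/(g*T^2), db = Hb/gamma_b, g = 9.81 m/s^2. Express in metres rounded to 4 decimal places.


a = 43.8 * (1 - exp(-19 * m))
exp(-19 * 0.08) = exp(-1.5200) = 0.218712
a = 43.8 * (1 - 0.218712) = 34.220419
b = 1.56 / (1 + exp(-19.5 * m))
exp(-19.5 * 0.08) = exp(-1.5600) = 0.210136
b = 1.56 / (1 + 0.210136) = 1.289111
Hb / (g * T^2) = 2.09 / (9.81 * 7.2^2) = 2.09 / 508.5504 = 0.00410972
gamma_b = b - a * Hb/(g*T^2) = 1.289111 - 34.220419 * 0.00410972 = 1.148475
db = Hb / gamma_b = 2.09 / 1.148475
db = 1.8198 m

1.8198


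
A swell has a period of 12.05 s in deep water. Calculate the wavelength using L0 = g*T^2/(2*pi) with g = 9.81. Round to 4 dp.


L0 = g * T^2 / (2 * pi)
L0 = 9.81 * 12.05^2 / (2 * pi)
L0 = 9.81 * 145.2025 / 6.28319
L0 = 1424.4365 / 6.28319
L0 = 226.7061 m

226.7061


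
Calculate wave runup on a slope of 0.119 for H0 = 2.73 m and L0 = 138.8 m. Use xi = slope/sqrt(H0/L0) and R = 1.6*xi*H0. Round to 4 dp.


xi = slope / sqrt(H0/L0)
H0/L0 = 2.73/138.8 = 0.019669
sqrt(0.019669) = 0.140245
xi = 0.119 / 0.140245 = 0.848517
R = 1.6 * xi * H0 = 1.6 * 0.848517 * 2.73
R = 3.7063 m

3.7063


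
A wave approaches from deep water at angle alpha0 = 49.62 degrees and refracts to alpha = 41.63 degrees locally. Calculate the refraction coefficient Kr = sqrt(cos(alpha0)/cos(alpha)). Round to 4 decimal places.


Kr = sqrt(cos(alpha0) / cos(alpha))
cos(49.62) = 0.647854
cos(41.63) = 0.747450
Kr = sqrt(0.647854 / 0.747450)
Kr = sqrt(0.866752)
Kr = 0.9310

0.9310


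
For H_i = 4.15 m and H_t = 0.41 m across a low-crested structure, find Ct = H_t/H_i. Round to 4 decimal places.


Ct = H_t / H_i
Ct = 0.41 / 4.15
Ct = 0.0988

0.0988


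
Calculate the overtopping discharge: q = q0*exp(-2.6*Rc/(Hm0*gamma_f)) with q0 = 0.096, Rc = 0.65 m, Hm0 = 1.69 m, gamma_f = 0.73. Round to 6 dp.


q = q0 * exp(-2.6 * Rc / (Hm0 * gamma_f))
Exponent = -2.6 * 0.65 / (1.69 * 0.73)
= -2.6 * 0.65 / 1.2337
= -1.369863
exp(-1.369863) = 0.254142
q = 0.096 * 0.254142
q = 0.024398 m^3/s/m

0.024398


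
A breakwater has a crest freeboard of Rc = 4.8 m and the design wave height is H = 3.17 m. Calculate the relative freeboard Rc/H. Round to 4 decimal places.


Relative freeboard = Rc / H
= 4.8 / 3.17
= 1.5142

1.5142


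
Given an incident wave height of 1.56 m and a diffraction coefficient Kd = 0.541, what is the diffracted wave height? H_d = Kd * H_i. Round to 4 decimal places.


H_d = Kd * H_i
H_d = 0.541 * 1.56
H_d = 0.8440 m

0.8440


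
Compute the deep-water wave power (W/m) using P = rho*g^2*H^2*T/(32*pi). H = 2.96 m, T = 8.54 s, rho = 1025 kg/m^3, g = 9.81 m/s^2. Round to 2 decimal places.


P = rho * g^2 * H^2 * T / (32 * pi)
P = 1025 * 9.81^2 * 2.96^2 * 8.54 / (32 * pi)
P = 1025 * 96.2361 * 8.7616 * 8.54 / 100.53096
P = 73418.13 W/m

73418.13


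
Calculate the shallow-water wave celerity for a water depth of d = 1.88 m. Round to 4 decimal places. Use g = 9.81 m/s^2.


Using the shallow-water approximation:
C = sqrt(g * d) = sqrt(9.81 * 1.88)
C = sqrt(18.4428)
C = 4.2945 m/s

4.2945


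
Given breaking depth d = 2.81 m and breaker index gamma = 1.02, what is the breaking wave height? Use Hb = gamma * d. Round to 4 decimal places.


Hb = gamma * d
Hb = 1.02 * 2.81
Hb = 2.8662 m

2.8662


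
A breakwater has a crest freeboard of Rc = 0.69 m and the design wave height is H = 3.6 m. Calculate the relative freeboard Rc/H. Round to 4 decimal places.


Relative freeboard = Rc / H
= 0.69 / 3.6
= 0.1917

0.1917


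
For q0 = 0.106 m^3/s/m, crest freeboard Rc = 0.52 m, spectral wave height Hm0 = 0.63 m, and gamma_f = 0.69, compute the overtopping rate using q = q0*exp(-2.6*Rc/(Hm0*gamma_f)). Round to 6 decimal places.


q = q0 * exp(-2.6 * Rc / (Hm0 * gamma_f))
Exponent = -2.6 * 0.52 / (0.63 * 0.69)
= -2.6 * 0.52 / 0.4347
= -3.110191
exp(-3.110191) = 0.044592
q = 0.106 * 0.044592
q = 0.004727 m^3/s/m

0.004727


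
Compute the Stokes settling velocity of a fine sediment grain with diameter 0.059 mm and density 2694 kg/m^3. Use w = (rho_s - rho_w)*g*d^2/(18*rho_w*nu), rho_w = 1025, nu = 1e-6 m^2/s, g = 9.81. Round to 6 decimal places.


w = (rho_s - rho_w) * g * d^2 / (18 * rho_w * nu)
d = 0.059 mm = 0.000059 m
rho_s - rho_w = 2694 - 1025 = 1669
Numerator = 1669 * 9.81 * (0.000059)^2 = 0.000056994030
Denominator = 18 * 1025 * 1e-6 = 0.018450
w = 0.003089 m/s

0.003089


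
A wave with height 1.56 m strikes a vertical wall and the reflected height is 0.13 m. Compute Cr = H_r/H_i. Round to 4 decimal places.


Cr = H_r / H_i
Cr = 0.13 / 1.56
Cr = 0.0833

0.0833


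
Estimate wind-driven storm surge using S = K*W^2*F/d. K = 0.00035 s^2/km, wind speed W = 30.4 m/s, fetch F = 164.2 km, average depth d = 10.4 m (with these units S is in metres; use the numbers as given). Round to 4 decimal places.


S = K * W^2 * F / d
W^2 = 30.4^2 = 924.16
S = 0.00035 * 924.16 * 164.2 / 10.4
Numerator = 0.00035 * 924.16 * 164.2 = 53.111475
S = 53.111475 / 10.4 = 5.1069 m

5.1069


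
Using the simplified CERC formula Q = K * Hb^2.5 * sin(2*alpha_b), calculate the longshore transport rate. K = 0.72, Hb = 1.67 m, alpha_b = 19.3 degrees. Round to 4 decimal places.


Q = K * Hb^2.5 * sin(2 * alpha_b)
Hb^2.5 = 1.67^2.5 = 3.604053
sin(2 * 19.3) = sin(38.6) = 0.623880
Q = 0.72 * 3.604053 * 0.623880
Q = 1.6189 m^3/s

1.6189


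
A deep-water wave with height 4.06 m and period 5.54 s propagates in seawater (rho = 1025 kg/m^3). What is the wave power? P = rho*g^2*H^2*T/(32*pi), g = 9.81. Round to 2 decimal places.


P = rho * g^2 * H^2 * T / (32 * pi)
P = 1025 * 9.81^2 * 4.06^2 * 5.54 / (32 * pi)
P = 1025 * 96.2361 * 16.4836 * 5.54 / 100.53096
P = 89603.27 W/m

89603.27


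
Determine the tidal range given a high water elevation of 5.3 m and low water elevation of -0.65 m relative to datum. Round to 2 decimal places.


Tidal range = High water - Low water
Tidal range = 5.3 - (-0.65)
Tidal range = 5.95 m

5.95


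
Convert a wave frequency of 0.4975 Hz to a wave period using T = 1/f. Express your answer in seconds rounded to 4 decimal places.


T = 1 / f
T = 1 / 0.4975
T = 2.0101 s

2.0101


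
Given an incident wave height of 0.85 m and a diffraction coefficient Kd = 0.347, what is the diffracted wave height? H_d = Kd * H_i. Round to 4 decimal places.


H_d = Kd * H_i
H_d = 0.347 * 0.85
H_d = 0.2950 m

0.2950


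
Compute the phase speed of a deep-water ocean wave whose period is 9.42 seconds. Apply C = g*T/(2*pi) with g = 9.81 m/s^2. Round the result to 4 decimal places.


We use the deep-water celerity formula:
C = g * T / (2 * pi)
C = 9.81 * 9.42 / (2 * 3.14159...)
C = 92.410200 / 6.283185
C = 14.7075 m/s

14.7075


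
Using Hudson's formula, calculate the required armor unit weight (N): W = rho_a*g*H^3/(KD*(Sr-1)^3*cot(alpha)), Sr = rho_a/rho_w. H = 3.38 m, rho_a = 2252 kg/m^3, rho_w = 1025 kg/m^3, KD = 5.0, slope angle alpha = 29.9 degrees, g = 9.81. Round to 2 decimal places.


Sr = rho_a / rho_w = 2252 / 1025 = 2.197073
(Sr - 1) = 1.197073
(Sr - 1)^3 = 1.715387
cot(29.9) = 1 / tan(29.9) = 1 / 0.575026 = 1.739053
Numerator = 2252 * 9.81 * 3.38^3 = 853075.5492
Denominator = 5.0 * 1.715387 * 1.739053 = 14.915746
W = 853075.5492 / 14.915746
W = 57192.95 N

57192.95


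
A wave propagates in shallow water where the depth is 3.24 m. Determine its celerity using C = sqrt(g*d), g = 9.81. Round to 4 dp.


Using the shallow-water approximation:
C = sqrt(g * d) = sqrt(9.81 * 3.24)
C = sqrt(31.7844)
C = 5.6378 m/s

5.6378


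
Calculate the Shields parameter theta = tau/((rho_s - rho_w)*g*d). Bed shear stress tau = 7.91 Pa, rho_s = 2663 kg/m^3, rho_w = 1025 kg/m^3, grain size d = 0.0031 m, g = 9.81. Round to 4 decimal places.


theta = tau / ((rho_s - rho_w) * g * d)
rho_s - rho_w = 2663 - 1025 = 1638
Denominator = 1638 * 9.81 * 0.0031 = 49.813218
theta = 7.91 / 49.813218
theta = 0.1588

0.1588


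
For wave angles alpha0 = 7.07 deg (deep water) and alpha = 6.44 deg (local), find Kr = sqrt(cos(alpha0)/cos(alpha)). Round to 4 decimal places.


Kr = sqrt(cos(alpha0) / cos(alpha))
cos(7.07) = 0.992397
cos(6.44) = 0.993690
Kr = sqrt(0.992397 / 0.993690)
Kr = sqrt(0.998698)
Kr = 0.9993

0.9993


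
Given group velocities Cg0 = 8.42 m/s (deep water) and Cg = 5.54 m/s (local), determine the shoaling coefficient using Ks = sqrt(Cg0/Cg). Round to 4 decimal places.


Ks = sqrt(Cg0 / Cg)
Ks = sqrt(8.42 / 5.54)
Ks = sqrt(1.5199)
Ks = 1.2328

1.2328


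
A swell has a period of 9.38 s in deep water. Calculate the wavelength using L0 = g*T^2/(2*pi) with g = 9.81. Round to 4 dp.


L0 = g * T^2 / (2 * pi)
L0 = 9.81 * 9.38^2 / (2 * pi)
L0 = 9.81 * 87.9844 / 6.28319
L0 = 863.1270 / 6.28319
L0 = 137.3709 m

137.3709


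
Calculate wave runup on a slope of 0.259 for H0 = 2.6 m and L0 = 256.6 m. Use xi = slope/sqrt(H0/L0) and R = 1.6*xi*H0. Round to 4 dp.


xi = slope / sqrt(H0/L0)
H0/L0 = 2.6/256.6 = 0.010133
sqrt(0.010133) = 0.100660
xi = 0.259 / 0.100660 = 2.573010
R = 1.6 * xi * H0 = 1.6 * 2.573010 * 2.6
R = 10.7037 m

10.7037


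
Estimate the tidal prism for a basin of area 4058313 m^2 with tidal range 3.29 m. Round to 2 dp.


Tidal prism = Area * Tidal range
P = 4058313 * 3.29
P = 13351849.77 m^3

13351849.77


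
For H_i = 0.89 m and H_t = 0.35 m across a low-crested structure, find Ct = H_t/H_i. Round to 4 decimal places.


Ct = H_t / H_i
Ct = 0.35 / 0.89
Ct = 0.3933

0.3933


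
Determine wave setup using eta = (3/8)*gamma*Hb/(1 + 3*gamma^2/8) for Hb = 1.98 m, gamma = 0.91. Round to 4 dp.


eta = (3/8) * gamma * Hb / (1 + 3*gamma^2/8)
Numerator = (3/8) * 0.91 * 1.98 = 0.675675
Denominator = 1 + 3*0.91^2/8 = 1 + 0.310538 = 1.310538
eta = 0.675675 / 1.310538
eta = 0.5156 m

0.5156


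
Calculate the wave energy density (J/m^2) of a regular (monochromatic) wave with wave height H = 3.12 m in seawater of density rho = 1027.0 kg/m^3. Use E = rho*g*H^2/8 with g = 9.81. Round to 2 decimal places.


E = (1/8) * rho * g * H^2
E = (1/8) * 1027.0 * 9.81 * 3.12^2
E = 0.125 * 1027.0 * 9.81 * 9.7344
E = 12259.10 J/m^2

12259.10


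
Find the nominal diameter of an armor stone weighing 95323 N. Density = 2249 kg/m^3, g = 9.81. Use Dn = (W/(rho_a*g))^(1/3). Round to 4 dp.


V = W / (rho_a * g)
V = 95323 / (2249 * 9.81)
V = 95323 / 22062.69
V = 4.320552 m^3
Dn = V^(1/3) = 4.320552^(1/3)
Dn = 1.6287 m

1.6287


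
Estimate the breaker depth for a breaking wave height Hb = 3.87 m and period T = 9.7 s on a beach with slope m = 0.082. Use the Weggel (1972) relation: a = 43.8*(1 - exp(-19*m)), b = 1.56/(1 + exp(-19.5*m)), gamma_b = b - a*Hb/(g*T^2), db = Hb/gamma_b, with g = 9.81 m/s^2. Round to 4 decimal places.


a = 43.8 * (1 - exp(-19 * m))
exp(-19 * 0.082) = exp(-1.5580) = 0.210557
a = 43.8 * (1 - 0.210557) = 34.577614
b = 1.56 / (1 + exp(-19.5 * m))
exp(-19.5 * 0.082) = exp(-1.5990) = 0.202099
b = 1.56 / (1 + 0.202099) = 1.297731
Hb / (g * T^2) = 3.87 / (9.81 * 9.7^2) = 3.87 / 923.0229 = 0.00419275
gamma_b = b - a * Hb/(g*T^2) = 1.297731 - 34.577614 * 0.00419275 = 1.152755
db = Hb / gamma_b = 3.87 / 1.152755
db = 3.3572 m

3.3572


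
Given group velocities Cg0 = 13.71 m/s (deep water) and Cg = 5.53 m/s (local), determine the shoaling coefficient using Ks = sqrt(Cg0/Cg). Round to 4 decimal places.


Ks = sqrt(Cg0 / Cg)
Ks = sqrt(13.71 / 5.53)
Ks = sqrt(2.4792)
Ks = 1.5745

1.5745


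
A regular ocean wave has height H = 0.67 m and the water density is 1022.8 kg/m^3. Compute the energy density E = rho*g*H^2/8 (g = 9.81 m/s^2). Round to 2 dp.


E = (1/8) * rho * g * H^2
E = (1/8) * 1022.8 * 9.81 * 0.67^2
E = 0.125 * 1022.8 * 9.81 * 0.4489
E = 563.01 J/m^2

563.01


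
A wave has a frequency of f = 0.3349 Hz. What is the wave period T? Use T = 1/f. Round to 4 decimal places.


T = 1 / f
T = 1 / 0.3349
T = 2.9860 s

2.9860


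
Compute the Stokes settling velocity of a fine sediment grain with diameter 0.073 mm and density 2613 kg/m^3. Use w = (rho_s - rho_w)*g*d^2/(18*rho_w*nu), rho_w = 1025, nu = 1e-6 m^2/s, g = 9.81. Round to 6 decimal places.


w = (rho_s - rho_w) * g * d^2 / (18 * rho_w * nu)
d = 0.073 mm = 0.000073 m
rho_s - rho_w = 2613 - 1025 = 1588
Numerator = 1588 * 9.81 * (0.000073)^2 = 0.000083016654
Denominator = 18 * 1025 * 1e-6 = 0.018450
w = 0.004500 m/s

0.004500


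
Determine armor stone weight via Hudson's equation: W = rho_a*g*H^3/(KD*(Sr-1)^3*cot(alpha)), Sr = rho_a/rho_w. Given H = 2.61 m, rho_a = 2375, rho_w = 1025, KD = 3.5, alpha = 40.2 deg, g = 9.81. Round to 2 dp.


Sr = rho_a / rho_w = 2375 / 1025 = 2.317073
(Sr - 1) = 1.317073
(Sr - 1)^3 = 2.284703
cot(40.2) = 1 / tan(40.2) = 1 / 0.845066 = 1.183340
Numerator = 2375 * 9.81 * 2.61^3 = 414242.0128
Denominator = 3.5 * 2.284703 * 1.183340 = 9.462532
W = 414242.0128 / 9.462532
W = 43777.08 N

43777.08


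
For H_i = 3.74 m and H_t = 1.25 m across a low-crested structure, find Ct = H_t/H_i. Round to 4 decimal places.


Ct = H_t / H_i
Ct = 1.25 / 3.74
Ct = 0.3342

0.3342


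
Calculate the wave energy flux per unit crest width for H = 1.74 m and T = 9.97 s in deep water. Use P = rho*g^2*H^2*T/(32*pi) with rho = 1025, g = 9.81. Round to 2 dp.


P = rho * g^2 * H^2 * T / (32 * pi)
P = 1025 * 9.81^2 * 1.74^2 * 9.97 / (32 * pi)
P = 1025 * 96.2361 * 3.0276 * 9.97 / 100.53096
P = 29618.00 W/m

29618.00


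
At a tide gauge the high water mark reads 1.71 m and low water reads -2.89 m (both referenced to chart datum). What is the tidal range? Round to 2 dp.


Tidal range = High water - Low water
Tidal range = 1.71 - (-2.89)
Tidal range = 4.60 m

4.60


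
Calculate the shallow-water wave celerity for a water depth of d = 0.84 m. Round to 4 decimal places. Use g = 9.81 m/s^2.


Using the shallow-water approximation:
C = sqrt(g * d) = sqrt(9.81 * 0.84)
C = sqrt(8.2404)
C = 2.8706 m/s

2.8706


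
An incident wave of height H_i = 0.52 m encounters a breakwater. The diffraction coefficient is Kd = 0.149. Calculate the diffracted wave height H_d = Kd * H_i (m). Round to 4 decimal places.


H_d = Kd * H_i
H_d = 0.149 * 0.52
H_d = 0.0775 m

0.0775


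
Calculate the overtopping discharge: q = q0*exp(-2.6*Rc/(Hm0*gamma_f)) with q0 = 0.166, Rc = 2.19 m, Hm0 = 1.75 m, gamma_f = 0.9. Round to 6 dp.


q = q0 * exp(-2.6 * Rc / (Hm0 * gamma_f))
Exponent = -2.6 * 2.19 / (1.75 * 0.9)
= -2.6 * 2.19 / 1.5750
= -3.615238
exp(-3.615238) = 0.026911
q = 0.166 * 0.026911
q = 0.004467 m^3/s/m

0.004467


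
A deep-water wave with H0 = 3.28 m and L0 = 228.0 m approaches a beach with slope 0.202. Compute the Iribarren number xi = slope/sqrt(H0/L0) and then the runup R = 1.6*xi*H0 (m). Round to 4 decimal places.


xi = slope / sqrt(H0/L0)
H0/L0 = 3.28/228.0 = 0.014386
sqrt(0.014386) = 0.119942
xi = 0.202 / 0.119942 = 1.684154
R = 1.6 * xi * H0 = 1.6 * 1.684154 * 3.28
R = 8.8384 m

8.8384


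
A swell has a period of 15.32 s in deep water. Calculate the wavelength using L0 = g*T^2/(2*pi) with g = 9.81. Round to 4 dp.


L0 = g * T^2 / (2 * pi)
L0 = 9.81 * 15.32^2 / (2 * pi)
L0 = 9.81 * 234.7024 / 6.28319
L0 = 2302.4305 / 6.28319
L0 = 366.4432 m

366.4432


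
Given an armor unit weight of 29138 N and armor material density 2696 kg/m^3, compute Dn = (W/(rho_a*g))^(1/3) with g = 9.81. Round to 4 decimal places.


V = W / (rho_a * g)
V = 29138 / (2696 * 9.81)
V = 29138 / 26447.76
V = 1.101719 m^3
Dn = V^(1/3) = 1.101719^(1/3)
Dn = 1.0328 m

1.0328


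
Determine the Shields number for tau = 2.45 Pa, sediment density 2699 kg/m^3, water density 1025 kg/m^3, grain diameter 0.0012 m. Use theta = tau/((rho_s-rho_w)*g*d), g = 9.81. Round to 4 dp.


theta = tau / ((rho_s - rho_w) * g * d)
rho_s - rho_w = 2699 - 1025 = 1674
Denominator = 1674 * 9.81 * 0.0012 = 19.706328
theta = 2.45 / 19.706328
theta = 0.1243

0.1243


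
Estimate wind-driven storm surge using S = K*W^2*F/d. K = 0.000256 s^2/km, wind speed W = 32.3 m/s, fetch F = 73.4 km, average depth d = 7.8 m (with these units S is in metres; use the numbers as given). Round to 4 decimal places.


S = K * W^2 * F / d
W^2 = 32.3^2 = 1043.29
S = 0.000256 * 1043.29 * 73.4 / 7.8
Numerator = 0.000256 * 1043.29 * 73.4 = 19.603836
S = 19.603836 / 7.8 = 2.5133 m

2.5133


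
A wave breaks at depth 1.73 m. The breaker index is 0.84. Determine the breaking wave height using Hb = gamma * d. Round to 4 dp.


Hb = gamma * d
Hb = 0.84 * 1.73
Hb = 1.4532 m

1.4532


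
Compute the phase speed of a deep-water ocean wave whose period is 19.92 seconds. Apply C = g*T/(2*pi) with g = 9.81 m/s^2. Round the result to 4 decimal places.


We use the deep-water celerity formula:
C = g * T / (2 * pi)
C = 9.81 * 19.92 / (2 * 3.14159...)
C = 195.415200 / 6.283185
C = 31.1013 m/s

31.1013


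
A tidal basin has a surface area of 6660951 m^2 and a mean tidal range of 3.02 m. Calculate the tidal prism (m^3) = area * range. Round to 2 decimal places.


Tidal prism = Area * Tidal range
P = 6660951 * 3.02
P = 20116072.02 m^3

20116072.02


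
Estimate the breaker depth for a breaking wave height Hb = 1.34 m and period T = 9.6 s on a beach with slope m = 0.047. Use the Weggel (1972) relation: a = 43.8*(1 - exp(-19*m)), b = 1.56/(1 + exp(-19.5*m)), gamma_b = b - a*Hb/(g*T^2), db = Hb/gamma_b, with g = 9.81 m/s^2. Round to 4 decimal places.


a = 43.8 * (1 - exp(-19 * m))
exp(-19 * 0.047) = exp(-0.8930) = 0.409426
a = 43.8 * (1 - 0.409426) = 25.867157
b = 1.56 / (1 + exp(-19.5 * m))
exp(-19.5 * 0.047) = exp(-0.9165) = 0.399916
b = 1.56 / (1 + 0.399916) = 1.114352
Hb / (g * T^2) = 1.34 / (9.81 * 9.6^2) = 1.34 / 904.0896 = 0.00148215
gamma_b = b - a * Hb/(g*T^2) = 1.114352 - 25.867157 * 0.00148215 = 1.076013
db = Hb / gamma_b = 1.34 / 1.076013
db = 1.2453 m

1.2453


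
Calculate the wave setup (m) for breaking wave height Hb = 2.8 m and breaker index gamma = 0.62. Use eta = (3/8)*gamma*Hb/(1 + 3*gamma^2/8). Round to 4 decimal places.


eta = (3/8) * gamma * Hb / (1 + 3*gamma^2/8)
Numerator = (3/8) * 0.62 * 2.8 = 0.651000
Denominator = 1 + 3*0.62^2/8 = 1 + 0.144150 = 1.144150
eta = 0.651000 / 1.144150
eta = 0.5690 m

0.5690


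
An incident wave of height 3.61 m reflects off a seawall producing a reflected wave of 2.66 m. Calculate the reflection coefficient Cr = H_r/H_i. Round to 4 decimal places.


Cr = H_r / H_i
Cr = 2.66 / 3.61
Cr = 0.7368

0.7368


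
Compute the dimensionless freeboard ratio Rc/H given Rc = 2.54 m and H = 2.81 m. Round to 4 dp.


Relative freeboard = Rc / H
= 2.54 / 2.81
= 0.9039

0.9039


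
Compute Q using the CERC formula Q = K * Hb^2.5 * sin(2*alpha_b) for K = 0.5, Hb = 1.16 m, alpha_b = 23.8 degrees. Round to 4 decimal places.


Q = K * Hb^2.5 * sin(2 * alpha_b)
Hb^2.5 = 1.16^2.5 = 1.449256
sin(2 * 23.8) = sin(47.6) = 0.738455
Q = 0.5 * 1.449256 * 0.738455
Q = 0.5351 m^3/s

0.5351


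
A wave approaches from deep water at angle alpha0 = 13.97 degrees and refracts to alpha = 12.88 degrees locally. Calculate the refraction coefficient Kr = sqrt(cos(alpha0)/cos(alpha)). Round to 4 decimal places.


Kr = sqrt(cos(alpha0) / cos(alpha))
cos(13.97) = 0.970422
cos(12.88) = 0.974839
Kr = sqrt(0.970422 / 0.974839)
Kr = sqrt(0.995469)
Kr = 0.9977

0.9977


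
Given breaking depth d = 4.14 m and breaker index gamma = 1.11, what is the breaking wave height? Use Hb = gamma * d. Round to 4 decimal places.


Hb = gamma * d
Hb = 1.11 * 4.14
Hb = 4.5954 m

4.5954


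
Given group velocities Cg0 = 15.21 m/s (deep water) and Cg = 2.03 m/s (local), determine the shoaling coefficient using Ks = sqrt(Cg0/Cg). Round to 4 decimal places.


Ks = sqrt(Cg0 / Cg)
Ks = sqrt(15.21 / 2.03)
Ks = sqrt(7.4926)
Ks = 2.7373

2.7373


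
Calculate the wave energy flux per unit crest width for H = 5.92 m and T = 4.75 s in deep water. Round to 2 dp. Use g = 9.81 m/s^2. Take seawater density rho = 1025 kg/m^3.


P = rho * g^2 * H^2 * T / (32 * pi)
P = 1025 * 9.81^2 * 5.92^2 * 4.75 / (32 * pi)
P = 1025 * 96.2361 * 35.0464 * 4.75 / 100.53096
P = 163342.45 W/m

163342.45


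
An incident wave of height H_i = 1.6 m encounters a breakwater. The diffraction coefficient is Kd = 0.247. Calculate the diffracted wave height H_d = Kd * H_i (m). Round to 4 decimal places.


H_d = Kd * H_i
H_d = 0.247 * 1.6
H_d = 0.3952 m

0.3952


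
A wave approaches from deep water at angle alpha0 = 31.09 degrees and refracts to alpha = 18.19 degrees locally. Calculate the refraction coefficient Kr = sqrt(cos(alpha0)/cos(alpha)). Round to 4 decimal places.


Kr = sqrt(cos(alpha0) / cos(alpha))
cos(31.09) = 0.856357
cos(18.19) = 0.950027
Kr = sqrt(0.856357 / 0.950027)
Kr = sqrt(0.901403)
Kr = 0.9494

0.9494


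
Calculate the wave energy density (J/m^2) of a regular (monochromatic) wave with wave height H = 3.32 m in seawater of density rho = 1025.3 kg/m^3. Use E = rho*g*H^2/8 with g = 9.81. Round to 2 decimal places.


E = (1/8) * rho * g * H^2
E = (1/8) * 1025.3 * 9.81 * 3.32^2
E = 0.125 * 1025.3 * 9.81 * 11.0224
E = 13858.18 J/m^2

13858.18


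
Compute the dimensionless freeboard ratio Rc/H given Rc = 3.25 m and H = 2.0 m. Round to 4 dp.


Relative freeboard = Rc / H
= 3.25 / 2.0
= 1.6250

1.6250


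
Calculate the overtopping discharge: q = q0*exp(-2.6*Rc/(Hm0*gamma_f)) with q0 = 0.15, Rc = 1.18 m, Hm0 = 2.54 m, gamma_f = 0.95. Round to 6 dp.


q = q0 * exp(-2.6 * Rc / (Hm0 * gamma_f))
Exponent = -2.6 * 1.18 / (2.54 * 0.95)
= -2.6 * 1.18 / 2.4130
= -1.271446
exp(-1.271446) = 0.280426
q = 0.15 * 0.280426
q = 0.042064 m^3/s/m

0.042064


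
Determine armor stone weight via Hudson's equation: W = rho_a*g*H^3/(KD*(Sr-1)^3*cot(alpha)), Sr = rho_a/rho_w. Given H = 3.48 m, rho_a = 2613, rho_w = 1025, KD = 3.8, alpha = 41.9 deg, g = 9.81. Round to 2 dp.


Sr = rho_a / rho_w = 2613 / 1025 = 2.549268
(Sr - 1) = 1.549268
(Sr - 1)^3 = 3.718604
cot(41.9) = 1 / tan(41.9) = 1 / 0.897249 = 1.114518
Numerator = 2613 * 9.81 * 3.48^3 = 1080304.4100
Denominator = 3.8 * 3.718604 * 1.114518 = 15.748916
W = 1080304.4100 / 15.748916
W = 68595.48 N

68595.48


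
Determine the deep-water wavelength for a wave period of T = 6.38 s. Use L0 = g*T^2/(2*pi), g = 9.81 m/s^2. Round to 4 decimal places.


L0 = g * T^2 / (2 * pi)
L0 = 9.81 * 6.38^2 / (2 * pi)
L0 = 9.81 * 40.7044 / 6.28319
L0 = 399.3102 / 6.28319
L0 = 63.5522 m

63.5522


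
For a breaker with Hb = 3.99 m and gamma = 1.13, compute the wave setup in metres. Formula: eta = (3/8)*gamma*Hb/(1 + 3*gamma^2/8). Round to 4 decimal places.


eta = (3/8) * gamma * Hb / (1 + 3*gamma^2/8)
Numerator = (3/8) * 1.13 * 3.99 = 1.690762
Denominator = 1 + 3*1.13^2/8 = 1 + 0.478838 = 1.478838
eta = 1.690762 / 1.478838
eta = 1.1433 m

1.1433


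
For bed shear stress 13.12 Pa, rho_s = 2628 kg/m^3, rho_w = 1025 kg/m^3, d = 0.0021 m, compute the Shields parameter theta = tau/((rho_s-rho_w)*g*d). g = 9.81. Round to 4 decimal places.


theta = tau / ((rho_s - rho_w) * g * d)
rho_s - rho_w = 2628 - 1025 = 1603
Denominator = 1603 * 9.81 * 0.0021 = 33.023403
theta = 13.12 / 33.023403
theta = 0.3973

0.3973


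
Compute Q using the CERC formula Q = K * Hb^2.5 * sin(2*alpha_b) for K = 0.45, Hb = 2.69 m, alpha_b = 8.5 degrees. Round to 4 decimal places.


Q = K * Hb^2.5 * sin(2 * alpha_b)
Hb^2.5 = 2.69^2.5 = 11.868086
sin(2 * 8.5) = sin(17.0) = 0.292372
Q = 0.45 * 11.868086 * 0.292372
Q = 1.5615 m^3/s

1.5615


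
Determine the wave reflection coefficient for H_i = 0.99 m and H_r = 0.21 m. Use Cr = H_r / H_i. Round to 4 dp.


Cr = H_r / H_i
Cr = 0.21 / 0.99
Cr = 0.2121

0.2121


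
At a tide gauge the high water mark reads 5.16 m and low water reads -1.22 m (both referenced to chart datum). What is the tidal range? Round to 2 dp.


Tidal range = High water - Low water
Tidal range = 5.16 - (-1.22)
Tidal range = 6.38 m

6.38


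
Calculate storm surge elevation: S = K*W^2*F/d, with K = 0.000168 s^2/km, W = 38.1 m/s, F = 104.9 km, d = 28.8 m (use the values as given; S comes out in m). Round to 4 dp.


S = K * W^2 * F / d
W^2 = 38.1^2 = 1451.61
S = 0.000168 * 1451.61 * 104.9 / 28.8
Numerator = 0.000168 * 1451.61 * 104.9 = 25.582013
S = 25.582013 / 28.8 = 0.8883 m

0.8883


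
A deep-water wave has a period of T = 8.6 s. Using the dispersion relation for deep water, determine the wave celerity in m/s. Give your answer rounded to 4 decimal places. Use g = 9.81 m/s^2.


We use the deep-water celerity formula:
C = g * T / (2 * pi)
C = 9.81 * 8.6 / (2 * 3.14159...)
C = 84.366000 / 6.283185
C = 13.4273 m/s

13.4273


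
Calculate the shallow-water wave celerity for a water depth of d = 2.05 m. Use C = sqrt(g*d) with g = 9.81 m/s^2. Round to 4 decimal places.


Using the shallow-water approximation:
C = sqrt(g * d) = sqrt(9.81 * 2.05)
C = sqrt(20.1105)
C = 4.4845 m/s

4.4845


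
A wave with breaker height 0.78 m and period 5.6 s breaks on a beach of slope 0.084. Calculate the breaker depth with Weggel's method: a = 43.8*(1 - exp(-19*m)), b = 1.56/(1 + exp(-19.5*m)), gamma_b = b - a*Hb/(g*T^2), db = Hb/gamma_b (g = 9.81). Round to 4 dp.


a = 43.8 * (1 - exp(-19 * m))
exp(-19 * 0.084) = exp(-1.5960) = 0.202706
a = 43.8 * (1 - 0.202706) = 34.921489
b = 1.56 / (1 + exp(-19.5 * m))
exp(-19.5 * 0.084) = exp(-1.6380) = 0.194368
b = 1.56 / (1 + 0.194368) = 1.306130
Hb / (g * T^2) = 0.78 / (9.81 * 5.6^2) = 0.78 / 307.6416 = 0.00253542
gamma_b = b - a * Hb/(g*T^2) = 1.306130 - 34.921489 * 0.00253542 = 1.217589
db = Hb / gamma_b = 0.78 / 1.217589
db = 0.6406 m

0.6406


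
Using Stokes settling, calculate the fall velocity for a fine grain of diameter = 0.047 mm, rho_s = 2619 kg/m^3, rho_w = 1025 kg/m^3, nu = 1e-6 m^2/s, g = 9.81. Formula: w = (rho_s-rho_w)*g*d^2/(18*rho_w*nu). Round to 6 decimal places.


w = (rho_s - rho_w) * g * d^2 / (18 * rho_w * nu)
d = 0.047 mm = 0.000047 m
rho_s - rho_w = 2619 - 1025 = 1594
Numerator = 1594 * 9.81 * (0.000047)^2 = 0.000034542442
Denominator = 18 * 1025 * 1e-6 = 0.018450
w = 0.001872 m/s

0.001872


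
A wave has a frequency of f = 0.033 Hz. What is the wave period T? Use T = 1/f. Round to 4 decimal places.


T = 1 / f
T = 1 / 0.033
T = 30.3030 s

30.3030


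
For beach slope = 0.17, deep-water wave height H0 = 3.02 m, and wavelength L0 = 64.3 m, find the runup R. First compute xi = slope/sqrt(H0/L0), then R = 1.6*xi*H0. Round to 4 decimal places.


xi = slope / sqrt(H0/L0)
H0/L0 = 3.02/64.3 = 0.046967
sqrt(0.046967) = 0.216719
xi = 0.17 / 0.216719 = 0.784424
R = 1.6 * xi * H0 = 1.6 * 0.784424 * 3.02
R = 3.7903 m

3.7903


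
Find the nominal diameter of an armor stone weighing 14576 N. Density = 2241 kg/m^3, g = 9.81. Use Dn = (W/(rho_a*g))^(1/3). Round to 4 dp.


V = W / (rho_a * g)
V = 14576 / (2241 * 9.81)
V = 14576 / 21984.21
V = 0.663021 m^3
Dn = V^(1/3) = 0.663021^(1/3)
Dn = 0.8720 m

0.8720


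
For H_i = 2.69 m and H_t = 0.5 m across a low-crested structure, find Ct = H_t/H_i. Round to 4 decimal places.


Ct = H_t / H_i
Ct = 0.5 / 2.69
Ct = 0.1859

0.1859


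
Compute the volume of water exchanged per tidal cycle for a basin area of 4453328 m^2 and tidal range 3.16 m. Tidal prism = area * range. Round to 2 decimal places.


Tidal prism = Area * Tidal range
P = 4453328 * 3.16
P = 14072516.48 m^3

14072516.48


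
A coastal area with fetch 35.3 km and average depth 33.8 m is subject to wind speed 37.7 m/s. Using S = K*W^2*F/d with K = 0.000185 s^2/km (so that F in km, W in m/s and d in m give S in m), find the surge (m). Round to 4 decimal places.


S = K * W^2 * F / d
W^2 = 37.7^2 = 1421.29
S = 0.000185 * 1421.29 * 35.3 / 33.8
Numerator = 0.000185 * 1421.29 * 35.3 = 9.281734
S = 9.281734 / 33.8 = 0.2746 m

0.2746


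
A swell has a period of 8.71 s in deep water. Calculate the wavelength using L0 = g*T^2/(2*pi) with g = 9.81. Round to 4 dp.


L0 = g * T^2 / (2 * pi)
L0 = 9.81 * 8.71^2 / (2 * pi)
L0 = 9.81 * 75.8641 / 6.28319
L0 = 744.2268 / 6.28319
L0 = 118.4474 m

118.4474


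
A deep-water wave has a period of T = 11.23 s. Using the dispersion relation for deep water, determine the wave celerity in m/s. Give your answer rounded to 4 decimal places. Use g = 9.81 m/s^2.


We use the deep-water celerity formula:
C = g * T / (2 * pi)
C = 9.81 * 11.23 / (2 * 3.14159...)
C = 110.166300 / 6.283185
C = 17.5335 m/s

17.5335


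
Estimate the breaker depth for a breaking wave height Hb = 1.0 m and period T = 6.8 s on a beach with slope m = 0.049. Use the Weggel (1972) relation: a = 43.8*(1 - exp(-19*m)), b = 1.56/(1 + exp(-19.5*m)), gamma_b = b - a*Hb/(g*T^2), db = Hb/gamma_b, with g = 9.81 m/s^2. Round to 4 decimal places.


a = 43.8 * (1 - exp(-19 * m))
exp(-19 * 0.049) = exp(-0.9310) = 0.394159
a = 43.8 * (1 - 0.394159) = 26.535820
b = 1.56 / (1 + exp(-19.5 * m))
exp(-19.5 * 0.049) = exp(-0.9555) = 0.384620
b = 1.56 / (1 + 0.384620) = 1.126663
Hb / (g * T^2) = 1.0 / (9.81 * 6.8^2) = 1.0 / 453.6144 = 0.00220452
gamma_b = b - a * Hb/(g*T^2) = 1.126663 - 26.535820 * 0.00220452 = 1.068164
db = Hb / gamma_b = 1.0 / 1.068164
db = 0.9362 m

0.9362


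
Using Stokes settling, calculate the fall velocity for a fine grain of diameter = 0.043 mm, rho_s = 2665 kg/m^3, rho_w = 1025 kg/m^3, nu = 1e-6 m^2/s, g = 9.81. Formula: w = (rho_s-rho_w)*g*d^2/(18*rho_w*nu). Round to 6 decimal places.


w = (rho_s - rho_w) * g * d^2 / (18 * rho_w * nu)
d = 0.043 mm = 0.000043 m
rho_s - rho_w = 2665 - 1025 = 1640
Numerator = 1640 * 9.81 * (0.000043)^2 = 0.000029747452
Denominator = 18 * 1025 * 1e-6 = 0.018450
w = 0.001612 m/s

0.001612


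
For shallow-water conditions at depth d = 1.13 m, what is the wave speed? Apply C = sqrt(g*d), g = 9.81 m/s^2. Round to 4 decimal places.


Using the shallow-water approximation:
C = sqrt(g * d) = sqrt(9.81 * 1.13)
C = sqrt(11.0853)
C = 3.3295 m/s

3.3295


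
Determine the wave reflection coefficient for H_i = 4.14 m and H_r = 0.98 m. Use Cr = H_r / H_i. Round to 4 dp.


Cr = H_r / H_i
Cr = 0.98 / 4.14
Cr = 0.2367

0.2367


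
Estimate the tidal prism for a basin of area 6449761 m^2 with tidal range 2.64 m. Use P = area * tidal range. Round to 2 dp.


Tidal prism = Area * Tidal range
P = 6449761 * 2.64
P = 17027369.04 m^3

17027369.04


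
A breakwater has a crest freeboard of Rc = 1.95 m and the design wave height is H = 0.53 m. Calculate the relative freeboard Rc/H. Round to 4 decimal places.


Relative freeboard = Rc / H
= 1.95 / 0.53
= 3.6792

3.6792


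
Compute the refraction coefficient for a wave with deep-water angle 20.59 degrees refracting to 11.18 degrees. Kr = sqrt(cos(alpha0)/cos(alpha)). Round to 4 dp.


Kr = sqrt(cos(alpha0) / cos(alpha))
cos(20.59) = 0.936121
cos(11.18) = 0.981023
Kr = sqrt(0.936121 / 0.981023)
Kr = sqrt(0.954229)
Kr = 0.9768

0.9768


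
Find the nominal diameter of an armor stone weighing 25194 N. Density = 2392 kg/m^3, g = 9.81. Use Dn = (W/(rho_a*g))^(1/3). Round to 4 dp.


V = W / (rho_a * g)
V = 25194 / (2392 * 9.81)
V = 25194 / 23465.52
V = 1.073660 m^3
Dn = V^(1/3) = 1.073660^(1/3)
Dn = 1.0240 m

1.0240


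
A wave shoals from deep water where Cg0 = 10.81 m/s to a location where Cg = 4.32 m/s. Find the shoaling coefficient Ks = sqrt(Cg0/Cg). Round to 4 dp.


Ks = sqrt(Cg0 / Cg)
Ks = sqrt(10.81 / 4.32)
Ks = sqrt(2.5023)
Ks = 1.5819

1.5819


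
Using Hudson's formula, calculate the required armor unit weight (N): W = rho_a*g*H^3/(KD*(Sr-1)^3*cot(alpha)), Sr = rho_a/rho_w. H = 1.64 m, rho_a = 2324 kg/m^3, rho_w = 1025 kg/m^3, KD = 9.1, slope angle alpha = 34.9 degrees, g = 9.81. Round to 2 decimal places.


Sr = rho_a / rho_w = 2324 / 1025 = 2.267317
(Sr - 1) = 1.267317
(Sr - 1)^3 = 2.035429
cot(34.9) = 1 / tan(34.9) = 1 / 0.697610 = 1.433466
Numerator = 2324 * 9.81 * 1.64^3 = 100562.6421
Denominator = 9.1 * 2.035429 * 1.433466 = 26.551237
W = 100562.6421 / 26.551237
W = 3787.49 N

3787.49


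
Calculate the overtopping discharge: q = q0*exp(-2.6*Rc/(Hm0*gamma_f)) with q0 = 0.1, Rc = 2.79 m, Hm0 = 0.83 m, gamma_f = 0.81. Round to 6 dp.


q = q0 * exp(-2.6 * Rc / (Hm0 * gamma_f))
Exponent = -2.6 * 2.79 / (0.83 * 0.81)
= -2.6 * 2.79 / 0.6723
= -10.789826
exp(-10.789826) = 0.000021
q = 0.1 * 0.000021
q = 0.000002 m^3/s/m

0.000002


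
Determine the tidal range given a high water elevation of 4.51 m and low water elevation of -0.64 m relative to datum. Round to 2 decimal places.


Tidal range = High water - Low water
Tidal range = 4.51 - (-0.64)
Tidal range = 5.15 m

5.15


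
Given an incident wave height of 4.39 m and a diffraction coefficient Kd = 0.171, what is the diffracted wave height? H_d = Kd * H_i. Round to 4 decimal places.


H_d = Kd * H_i
H_d = 0.171 * 4.39
H_d = 0.7507 m

0.7507


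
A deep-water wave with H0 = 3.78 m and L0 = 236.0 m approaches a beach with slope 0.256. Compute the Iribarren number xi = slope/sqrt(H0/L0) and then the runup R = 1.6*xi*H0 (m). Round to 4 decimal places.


xi = slope / sqrt(H0/L0)
H0/L0 = 3.78/236.0 = 0.016017
sqrt(0.016017) = 0.126558
xi = 0.256 / 0.126558 = 2.022787
R = 1.6 * xi * H0 = 1.6 * 2.022787 * 3.78
R = 12.2338 m

12.2338


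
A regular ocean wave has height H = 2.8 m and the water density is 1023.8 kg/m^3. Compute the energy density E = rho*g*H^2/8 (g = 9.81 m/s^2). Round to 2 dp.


E = (1/8) * rho * g * H^2
E = (1/8) * 1023.8 * 9.81 * 2.8^2
E = 0.125 * 1023.8 * 9.81 * 7.8400
E = 9842.61 J/m^2

9842.61


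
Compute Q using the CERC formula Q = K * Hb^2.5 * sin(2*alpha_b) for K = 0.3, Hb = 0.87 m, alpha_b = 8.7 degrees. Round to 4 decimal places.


Q = K * Hb^2.5 * sin(2 * alpha_b)
Hb^2.5 = 0.87^2.5 = 0.705989
sin(2 * 8.7) = sin(17.4) = 0.299041
Q = 0.3 * 0.705989 * 0.299041
Q = 0.0633 m^3/s

0.0633


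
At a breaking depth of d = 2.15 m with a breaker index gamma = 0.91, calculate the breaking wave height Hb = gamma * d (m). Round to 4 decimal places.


Hb = gamma * d
Hb = 0.91 * 2.15
Hb = 1.9565 m

1.9565


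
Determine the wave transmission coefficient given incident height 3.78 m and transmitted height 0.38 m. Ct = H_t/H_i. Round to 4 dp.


Ct = H_t / H_i
Ct = 0.38 / 3.78
Ct = 0.1005

0.1005


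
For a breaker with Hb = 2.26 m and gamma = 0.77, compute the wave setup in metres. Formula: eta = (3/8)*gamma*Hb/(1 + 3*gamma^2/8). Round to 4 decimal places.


eta = (3/8) * gamma * Hb / (1 + 3*gamma^2/8)
Numerator = (3/8) * 0.77 * 2.26 = 0.652575
Denominator = 1 + 3*0.77^2/8 = 1 + 0.222338 = 1.222338
eta = 0.652575 / 1.222338
eta = 0.5339 m

0.5339


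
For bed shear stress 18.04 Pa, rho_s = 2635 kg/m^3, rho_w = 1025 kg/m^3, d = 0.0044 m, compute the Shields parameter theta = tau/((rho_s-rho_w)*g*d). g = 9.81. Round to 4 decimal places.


theta = tau / ((rho_s - rho_w) * g * d)
rho_s - rho_w = 2635 - 1025 = 1610
Denominator = 1610 * 9.81 * 0.0044 = 69.494040
theta = 18.04 / 69.494040
theta = 0.2596

0.2596


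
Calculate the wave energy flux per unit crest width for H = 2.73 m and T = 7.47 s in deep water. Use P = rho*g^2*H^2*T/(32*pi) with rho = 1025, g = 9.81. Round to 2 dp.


P = rho * g^2 * H^2 * T / (32 * pi)
P = 1025 * 9.81^2 * 2.73^2 * 7.47 / (32 * pi)
P = 1025 * 96.2361 * 7.4529 * 7.47 / 100.53096
P = 54627.07 W/m

54627.07
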